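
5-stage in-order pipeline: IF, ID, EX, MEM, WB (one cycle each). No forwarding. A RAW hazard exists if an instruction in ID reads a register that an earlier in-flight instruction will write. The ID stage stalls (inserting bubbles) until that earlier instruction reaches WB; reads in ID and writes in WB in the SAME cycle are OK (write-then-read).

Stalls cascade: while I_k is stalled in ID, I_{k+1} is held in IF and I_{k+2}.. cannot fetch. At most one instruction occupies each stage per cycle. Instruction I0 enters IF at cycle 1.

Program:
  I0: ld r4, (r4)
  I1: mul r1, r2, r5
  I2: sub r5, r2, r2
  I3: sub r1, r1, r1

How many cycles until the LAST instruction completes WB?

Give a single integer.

I0 ld r4 <- r4: IF@1 ID@2 stall=0 (-) EX@3 MEM@4 WB@5
I1 mul r1 <- r2,r5: IF@2 ID@3 stall=0 (-) EX@4 MEM@5 WB@6
I2 sub r5 <- r2,r2: IF@3 ID@4 stall=0 (-) EX@5 MEM@6 WB@7
I3 sub r1 <- r1,r1: IF@4 ID@5 stall=1 (RAW on I1.r1 (WB@6)) EX@7 MEM@8 WB@9

Answer: 9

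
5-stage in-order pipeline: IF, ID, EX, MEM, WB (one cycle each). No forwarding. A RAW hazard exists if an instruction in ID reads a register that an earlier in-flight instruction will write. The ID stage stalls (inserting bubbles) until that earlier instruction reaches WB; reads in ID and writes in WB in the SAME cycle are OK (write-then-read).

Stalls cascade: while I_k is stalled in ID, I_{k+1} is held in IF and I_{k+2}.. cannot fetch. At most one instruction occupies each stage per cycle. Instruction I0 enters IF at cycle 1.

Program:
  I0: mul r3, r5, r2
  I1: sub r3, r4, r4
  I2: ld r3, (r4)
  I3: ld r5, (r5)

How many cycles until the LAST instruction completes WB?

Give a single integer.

I0 mul r3 <- r5,r2: IF@1 ID@2 stall=0 (-) EX@3 MEM@4 WB@5
I1 sub r3 <- r4,r4: IF@2 ID@3 stall=0 (-) EX@4 MEM@5 WB@6
I2 ld r3 <- r4: IF@3 ID@4 stall=0 (-) EX@5 MEM@6 WB@7
I3 ld r5 <- r5: IF@4 ID@5 stall=0 (-) EX@6 MEM@7 WB@8

Answer: 8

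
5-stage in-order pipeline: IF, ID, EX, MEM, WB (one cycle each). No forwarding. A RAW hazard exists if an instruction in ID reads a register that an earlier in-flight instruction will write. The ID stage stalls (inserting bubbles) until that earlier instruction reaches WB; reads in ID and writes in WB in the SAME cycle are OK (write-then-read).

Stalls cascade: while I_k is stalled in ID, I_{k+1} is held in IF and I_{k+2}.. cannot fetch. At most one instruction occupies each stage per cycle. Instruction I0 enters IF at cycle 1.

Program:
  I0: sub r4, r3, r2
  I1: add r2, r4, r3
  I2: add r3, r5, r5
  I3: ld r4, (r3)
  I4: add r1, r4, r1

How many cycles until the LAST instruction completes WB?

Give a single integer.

Answer: 15

Derivation:
I0 sub r4 <- r3,r2: IF@1 ID@2 stall=0 (-) EX@3 MEM@4 WB@5
I1 add r2 <- r4,r3: IF@2 ID@3 stall=2 (RAW on I0.r4 (WB@5)) EX@6 MEM@7 WB@8
I2 add r3 <- r5,r5: IF@3 ID@6 stall=0 (-) EX@7 MEM@8 WB@9
I3 ld r4 <- r3: IF@6 ID@7 stall=2 (RAW on I2.r3 (WB@9)) EX@10 MEM@11 WB@12
I4 add r1 <- r4,r1: IF@7 ID@10 stall=2 (RAW on I3.r4 (WB@12)) EX@13 MEM@14 WB@15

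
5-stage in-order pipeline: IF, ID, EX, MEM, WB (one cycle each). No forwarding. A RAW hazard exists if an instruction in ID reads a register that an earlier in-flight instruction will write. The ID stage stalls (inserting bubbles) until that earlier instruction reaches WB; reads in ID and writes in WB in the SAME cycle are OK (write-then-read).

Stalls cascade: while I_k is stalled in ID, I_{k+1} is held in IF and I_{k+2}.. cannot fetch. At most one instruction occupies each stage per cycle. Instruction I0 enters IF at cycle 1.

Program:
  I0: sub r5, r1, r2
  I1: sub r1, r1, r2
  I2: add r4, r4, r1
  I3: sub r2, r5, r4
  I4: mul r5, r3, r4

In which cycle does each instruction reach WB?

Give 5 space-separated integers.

I0 sub r5 <- r1,r2: IF@1 ID@2 stall=0 (-) EX@3 MEM@4 WB@5
I1 sub r1 <- r1,r2: IF@2 ID@3 stall=0 (-) EX@4 MEM@5 WB@6
I2 add r4 <- r4,r1: IF@3 ID@4 stall=2 (RAW on I1.r1 (WB@6)) EX@7 MEM@8 WB@9
I3 sub r2 <- r5,r4: IF@4 ID@7 stall=2 (RAW on I2.r4 (WB@9)) EX@10 MEM@11 WB@12
I4 mul r5 <- r3,r4: IF@7 ID@10 stall=0 (-) EX@11 MEM@12 WB@13

Answer: 5 6 9 12 13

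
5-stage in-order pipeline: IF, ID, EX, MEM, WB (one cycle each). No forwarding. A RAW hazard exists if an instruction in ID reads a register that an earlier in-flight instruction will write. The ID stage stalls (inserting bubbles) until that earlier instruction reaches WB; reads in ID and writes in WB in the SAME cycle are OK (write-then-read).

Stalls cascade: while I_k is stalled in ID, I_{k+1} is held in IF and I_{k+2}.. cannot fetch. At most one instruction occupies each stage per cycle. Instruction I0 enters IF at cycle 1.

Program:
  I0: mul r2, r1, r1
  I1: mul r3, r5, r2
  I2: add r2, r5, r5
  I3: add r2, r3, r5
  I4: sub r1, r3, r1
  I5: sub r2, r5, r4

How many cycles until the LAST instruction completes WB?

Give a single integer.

I0 mul r2 <- r1,r1: IF@1 ID@2 stall=0 (-) EX@3 MEM@4 WB@5
I1 mul r3 <- r5,r2: IF@2 ID@3 stall=2 (RAW on I0.r2 (WB@5)) EX@6 MEM@7 WB@8
I2 add r2 <- r5,r5: IF@3 ID@6 stall=0 (-) EX@7 MEM@8 WB@9
I3 add r2 <- r3,r5: IF@6 ID@7 stall=1 (RAW on I1.r3 (WB@8)) EX@9 MEM@10 WB@11
I4 sub r1 <- r3,r1: IF@7 ID@9 stall=0 (-) EX@10 MEM@11 WB@12
I5 sub r2 <- r5,r4: IF@9 ID@10 stall=0 (-) EX@11 MEM@12 WB@13

Answer: 13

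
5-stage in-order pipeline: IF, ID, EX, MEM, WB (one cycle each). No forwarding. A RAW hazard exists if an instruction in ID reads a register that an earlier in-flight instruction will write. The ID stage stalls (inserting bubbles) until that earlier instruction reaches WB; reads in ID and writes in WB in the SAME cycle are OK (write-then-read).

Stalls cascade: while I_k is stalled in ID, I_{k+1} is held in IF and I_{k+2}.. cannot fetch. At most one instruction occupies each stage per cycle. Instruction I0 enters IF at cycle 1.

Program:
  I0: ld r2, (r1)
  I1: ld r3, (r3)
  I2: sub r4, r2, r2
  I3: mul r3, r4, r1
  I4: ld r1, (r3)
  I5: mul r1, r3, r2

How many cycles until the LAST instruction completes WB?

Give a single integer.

Answer: 15

Derivation:
I0 ld r2 <- r1: IF@1 ID@2 stall=0 (-) EX@3 MEM@4 WB@5
I1 ld r3 <- r3: IF@2 ID@3 stall=0 (-) EX@4 MEM@5 WB@6
I2 sub r4 <- r2,r2: IF@3 ID@4 stall=1 (RAW on I0.r2 (WB@5)) EX@6 MEM@7 WB@8
I3 mul r3 <- r4,r1: IF@4 ID@6 stall=2 (RAW on I2.r4 (WB@8)) EX@9 MEM@10 WB@11
I4 ld r1 <- r3: IF@6 ID@9 stall=2 (RAW on I3.r3 (WB@11)) EX@12 MEM@13 WB@14
I5 mul r1 <- r3,r2: IF@9 ID@12 stall=0 (-) EX@13 MEM@14 WB@15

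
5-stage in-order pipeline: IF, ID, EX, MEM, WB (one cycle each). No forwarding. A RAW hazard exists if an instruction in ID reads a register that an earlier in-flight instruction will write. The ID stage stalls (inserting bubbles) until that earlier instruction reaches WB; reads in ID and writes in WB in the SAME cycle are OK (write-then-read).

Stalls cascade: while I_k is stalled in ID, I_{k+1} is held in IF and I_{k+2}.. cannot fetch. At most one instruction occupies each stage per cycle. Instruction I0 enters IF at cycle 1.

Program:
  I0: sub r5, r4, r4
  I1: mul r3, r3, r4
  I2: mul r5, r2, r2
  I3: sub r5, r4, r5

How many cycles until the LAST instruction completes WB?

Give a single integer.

Answer: 10

Derivation:
I0 sub r5 <- r4,r4: IF@1 ID@2 stall=0 (-) EX@3 MEM@4 WB@5
I1 mul r3 <- r3,r4: IF@2 ID@3 stall=0 (-) EX@4 MEM@5 WB@6
I2 mul r5 <- r2,r2: IF@3 ID@4 stall=0 (-) EX@5 MEM@6 WB@7
I3 sub r5 <- r4,r5: IF@4 ID@5 stall=2 (RAW on I2.r5 (WB@7)) EX@8 MEM@9 WB@10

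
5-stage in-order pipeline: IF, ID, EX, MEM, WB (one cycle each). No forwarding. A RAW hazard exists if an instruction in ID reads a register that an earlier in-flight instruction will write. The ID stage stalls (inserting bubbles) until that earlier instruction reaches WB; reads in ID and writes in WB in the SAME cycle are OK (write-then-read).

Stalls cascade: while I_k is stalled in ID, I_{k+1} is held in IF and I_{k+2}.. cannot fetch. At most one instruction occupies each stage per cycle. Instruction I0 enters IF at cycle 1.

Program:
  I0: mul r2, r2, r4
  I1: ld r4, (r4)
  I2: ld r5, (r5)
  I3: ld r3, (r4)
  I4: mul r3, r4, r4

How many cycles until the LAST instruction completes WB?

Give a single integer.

Answer: 10

Derivation:
I0 mul r2 <- r2,r4: IF@1 ID@2 stall=0 (-) EX@3 MEM@4 WB@5
I1 ld r4 <- r4: IF@2 ID@3 stall=0 (-) EX@4 MEM@5 WB@6
I2 ld r5 <- r5: IF@3 ID@4 stall=0 (-) EX@5 MEM@6 WB@7
I3 ld r3 <- r4: IF@4 ID@5 stall=1 (RAW on I1.r4 (WB@6)) EX@7 MEM@8 WB@9
I4 mul r3 <- r4,r4: IF@5 ID@7 stall=0 (-) EX@8 MEM@9 WB@10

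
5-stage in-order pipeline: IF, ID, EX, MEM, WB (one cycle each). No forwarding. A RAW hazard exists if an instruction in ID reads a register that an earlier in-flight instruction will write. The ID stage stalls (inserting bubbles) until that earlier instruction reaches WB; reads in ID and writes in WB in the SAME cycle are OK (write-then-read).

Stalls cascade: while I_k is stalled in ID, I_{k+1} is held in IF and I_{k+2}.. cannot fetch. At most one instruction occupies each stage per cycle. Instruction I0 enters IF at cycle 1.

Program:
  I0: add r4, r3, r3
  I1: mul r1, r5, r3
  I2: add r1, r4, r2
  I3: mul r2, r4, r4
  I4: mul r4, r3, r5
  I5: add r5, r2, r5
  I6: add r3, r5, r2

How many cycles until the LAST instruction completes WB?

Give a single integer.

Answer: 15

Derivation:
I0 add r4 <- r3,r3: IF@1 ID@2 stall=0 (-) EX@3 MEM@4 WB@5
I1 mul r1 <- r5,r3: IF@2 ID@3 stall=0 (-) EX@4 MEM@5 WB@6
I2 add r1 <- r4,r2: IF@3 ID@4 stall=1 (RAW on I0.r4 (WB@5)) EX@6 MEM@7 WB@8
I3 mul r2 <- r4,r4: IF@4 ID@6 stall=0 (-) EX@7 MEM@8 WB@9
I4 mul r4 <- r3,r5: IF@6 ID@7 stall=0 (-) EX@8 MEM@9 WB@10
I5 add r5 <- r2,r5: IF@7 ID@8 stall=1 (RAW on I3.r2 (WB@9)) EX@10 MEM@11 WB@12
I6 add r3 <- r5,r2: IF@8 ID@10 stall=2 (RAW on I5.r5 (WB@12)) EX@13 MEM@14 WB@15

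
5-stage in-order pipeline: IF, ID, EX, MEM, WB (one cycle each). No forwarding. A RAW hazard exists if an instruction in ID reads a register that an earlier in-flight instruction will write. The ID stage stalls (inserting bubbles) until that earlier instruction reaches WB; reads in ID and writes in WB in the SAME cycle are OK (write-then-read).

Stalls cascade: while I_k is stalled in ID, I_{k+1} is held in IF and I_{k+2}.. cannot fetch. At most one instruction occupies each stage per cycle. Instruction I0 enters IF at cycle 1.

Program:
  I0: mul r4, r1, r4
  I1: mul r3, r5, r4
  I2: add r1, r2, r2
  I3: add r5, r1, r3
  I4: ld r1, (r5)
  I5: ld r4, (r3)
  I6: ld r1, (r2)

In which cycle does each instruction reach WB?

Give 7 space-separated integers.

Answer: 5 8 9 12 15 16 17

Derivation:
I0 mul r4 <- r1,r4: IF@1 ID@2 stall=0 (-) EX@3 MEM@4 WB@5
I1 mul r3 <- r5,r4: IF@2 ID@3 stall=2 (RAW on I0.r4 (WB@5)) EX@6 MEM@7 WB@8
I2 add r1 <- r2,r2: IF@3 ID@6 stall=0 (-) EX@7 MEM@8 WB@9
I3 add r5 <- r1,r3: IF@6 ID@7 stall=2 (RAW on I2.r1 (WB@9)) EX@10 MEM@11 WB@12
I4 ld r1 <- r5: IF@7 ID@10 stall=2 (RAW on I3.r5 (WB@12)) EX@13 MEM@14 WB@15
I5 ld r4 <- r3: IF@10 ID@13 stall=0 (-) EX@14 MEM@15 WB@16
I6 ld r1 <- r2: IF@13 ID@14 stall=0 (-) EX@15 MEM@16 WB@17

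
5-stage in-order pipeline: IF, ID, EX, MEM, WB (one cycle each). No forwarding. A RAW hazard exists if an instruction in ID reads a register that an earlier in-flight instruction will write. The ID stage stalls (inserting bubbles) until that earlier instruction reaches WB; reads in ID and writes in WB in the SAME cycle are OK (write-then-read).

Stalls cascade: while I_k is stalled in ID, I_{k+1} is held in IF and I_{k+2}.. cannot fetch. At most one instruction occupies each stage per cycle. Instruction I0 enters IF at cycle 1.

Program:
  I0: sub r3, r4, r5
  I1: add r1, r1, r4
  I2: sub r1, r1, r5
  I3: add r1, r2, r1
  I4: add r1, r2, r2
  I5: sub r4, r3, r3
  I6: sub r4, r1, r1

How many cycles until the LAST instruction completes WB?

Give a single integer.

Answer: 16

Derivation:
I0 sub r3 <- r4,r5: IF@1 ID@2 stall=0 (-) EX@3 MEM@4 WB@5
I1 add r1 <- r1,r4: IF@2 ID@3 stall=0 (-) EX@4 MEM@5 WB@6
I2 sub r1 <- r1,r5: IF@3 ID@4 stall=2 (RAW on I1.r1 (WB@6)) EX@7 MEM@8 WB@9
I3 add r1 <- r2,r1: IF@4 ID@7 stall=2 (RAW on I2.r1 (WB@9)) EX@10 MEM@11 WB@12
I4 add r1 <- r2,r2: IF@7 ID@10 stall=0 (-) EX@11 MEM@12 WB@13
I5 sub r4 <- r3,r3: IF@10 ID@11 stall=0 (-) EX@12 MEM@13 WB@14
I6 sub r4 <- r1,r1: IF@11 ID@12 stall=1 (RAW on I4.r1 (WB@13)) EX@14 MEM@15 WB@16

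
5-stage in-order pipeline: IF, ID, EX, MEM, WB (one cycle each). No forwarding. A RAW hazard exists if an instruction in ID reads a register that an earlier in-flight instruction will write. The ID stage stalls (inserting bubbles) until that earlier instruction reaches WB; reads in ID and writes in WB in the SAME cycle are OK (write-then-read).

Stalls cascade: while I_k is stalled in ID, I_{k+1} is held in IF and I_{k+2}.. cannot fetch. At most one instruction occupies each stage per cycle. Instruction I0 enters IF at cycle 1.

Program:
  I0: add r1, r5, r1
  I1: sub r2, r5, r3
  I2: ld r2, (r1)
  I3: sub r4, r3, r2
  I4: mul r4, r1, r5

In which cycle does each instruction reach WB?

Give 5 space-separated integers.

I0 add r1 <- r5,r1: IF@1 ID@2 stall=0 (-) EX@3 MEM@4 WB@5
I1 sub r2 <- r5,r3: IF@2 ID@3 stall=0 (-) EX@4 MEM@5 WB@6
I2 ld r2 <- r1: IF@3 ID@4 stall=1 (RAW on I0.r1 (WB@5)) EX@6 MEM@7 WB@8
I3 sub r4 <- r3,r2: IF@4 ID@6 stall=2 (RAW on I2.r2 (WB@8)) EX@9 MEM@10 WB@11
I4 mul r4 <- r1,r5: IF@6 ID@9 stall=0 (-) EX@10 MEM@11 WB@12

Answer: 5 6 8 11 12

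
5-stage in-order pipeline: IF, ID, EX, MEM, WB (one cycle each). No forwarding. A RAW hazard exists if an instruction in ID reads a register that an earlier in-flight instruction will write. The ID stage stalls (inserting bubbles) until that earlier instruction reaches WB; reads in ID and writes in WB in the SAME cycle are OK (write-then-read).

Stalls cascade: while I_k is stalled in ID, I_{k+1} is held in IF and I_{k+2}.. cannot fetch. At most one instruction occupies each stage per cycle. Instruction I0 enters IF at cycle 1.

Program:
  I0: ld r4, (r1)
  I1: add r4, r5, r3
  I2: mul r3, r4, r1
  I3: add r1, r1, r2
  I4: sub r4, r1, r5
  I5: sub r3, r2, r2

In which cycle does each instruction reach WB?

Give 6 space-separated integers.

Answer: 5 6 9 10 13 14

Derivation:
I0 ld r4 <- r1: IF@1 ID@2 stall=0 (-) EX@3 MEM@4 WB@5
I1 add r4 <- r5,r3: IF@2 ID@3 stall=0 (-) EX@4 MEM@5 WB@6
I2 mul r3 <- r4,r1: IF@3 ID@4 stall=2 (RAW on I1.r4 (WB@6)) EX@7 MEM@8 WB@9
I3 add r1 <- r1,r2: IF@4 ID@7 stall=0 (-) EX@8 MEM@9 WB@10
I4 sub r4 <- r1,r5: IF@7 ID@8 stall=2 (RAW on I3.r1 (WB@10)) EX@11 MEM@12 WB@13
I5 sub r3 <- r2,r2: IF@8 ID@11 stall=0 (-) EX@12 MEM@13 WB@14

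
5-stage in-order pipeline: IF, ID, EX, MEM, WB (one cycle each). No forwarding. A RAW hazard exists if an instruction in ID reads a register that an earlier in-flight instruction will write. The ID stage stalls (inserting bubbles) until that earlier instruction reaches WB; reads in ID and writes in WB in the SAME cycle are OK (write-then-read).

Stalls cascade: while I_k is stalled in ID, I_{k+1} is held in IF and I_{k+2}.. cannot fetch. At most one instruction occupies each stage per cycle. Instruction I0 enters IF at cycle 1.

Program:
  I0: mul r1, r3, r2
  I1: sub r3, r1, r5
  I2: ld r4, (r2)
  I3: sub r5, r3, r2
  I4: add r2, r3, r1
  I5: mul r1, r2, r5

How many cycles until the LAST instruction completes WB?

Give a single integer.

I0 mul r1 <- r3,r2: IF@1 ID@2 stall=0 (-) EX@3 MEM@4 WB@5
I1 sub r3 <- r1,r5: IF@2 ID@3 stall=2 (RAW on I0.r1 (WB@5)) EX@6 MEM@7 WB@8
I2 ld r4 <- r2: IF@3 ID@6 stall=0 (-) EX@7 MEM@8 WB@9
I3 sub r5 <- r3,r2: IF@6 ID@7 stall=1 (RAW on I1.r3 (WB@8)) EX@9 MEM@10 WB@11
I4 add r2 <- r3,r1: IF@7 ID@9 stall=0 (-) EX@10 MEM@11 WB@12
I5 mul r1 <- r2,r5: IF@9 ID@10 stall=2 (RAW on I4.r2 (WB@12)) EX@13 MEM@14 WB@15

Answer: 15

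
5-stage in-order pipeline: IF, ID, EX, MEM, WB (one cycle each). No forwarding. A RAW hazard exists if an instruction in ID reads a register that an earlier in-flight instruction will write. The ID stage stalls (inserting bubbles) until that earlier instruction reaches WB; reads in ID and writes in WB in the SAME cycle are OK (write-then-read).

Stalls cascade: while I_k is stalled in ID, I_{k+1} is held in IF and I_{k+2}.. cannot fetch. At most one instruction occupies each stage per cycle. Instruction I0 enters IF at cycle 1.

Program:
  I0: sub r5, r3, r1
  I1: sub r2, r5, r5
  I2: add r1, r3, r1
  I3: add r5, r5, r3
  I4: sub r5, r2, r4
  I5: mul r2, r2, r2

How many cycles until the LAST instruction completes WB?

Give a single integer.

Answer: 12

Derivation:
I0 sub r5 <- r3,r1: IF@1 ID@2 stall=0 (-) EX@3 MEM@4 WB@5
I1 sub r2 <- r5,r5: IF@2 ID@3 stall=2 (RAW on I0.r5 (WB@5)) EX@6 MEM@7 WB@8
I2 add r1 <- r3,r1: IF@3 ID@6 stall=0 (-) EX@7 MEM@8 WB@9
I3 add r5 <- r5,r3: IF@6 ID@7 stall=0 (-) EX@8 MEM@9 WB@10
I4 sub r5 <- r2,r4: IF@7 ID@8 stall=0 (-) EX@9 MEM@10 WB@11
I5 mul r2 <- r2,r2: IF@8 ID@9 stall=0 (-) EX@10 MEM@11 WB@12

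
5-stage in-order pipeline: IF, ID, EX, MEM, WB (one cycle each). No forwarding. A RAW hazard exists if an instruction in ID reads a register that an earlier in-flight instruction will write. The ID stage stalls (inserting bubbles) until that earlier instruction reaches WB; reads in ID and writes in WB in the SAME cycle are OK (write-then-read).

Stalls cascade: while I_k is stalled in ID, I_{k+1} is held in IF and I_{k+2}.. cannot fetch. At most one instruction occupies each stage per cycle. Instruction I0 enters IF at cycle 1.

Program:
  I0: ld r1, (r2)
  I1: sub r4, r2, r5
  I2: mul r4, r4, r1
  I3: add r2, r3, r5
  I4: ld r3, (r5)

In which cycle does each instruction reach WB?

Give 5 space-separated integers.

I0 ld r1 <- r2: IF@1 ID@2 stall=0 (-) EX@3 MEM@4 WB@5
I1 sub r4 <- r2,r5: IF@2 ID@3 stall=0 (-) EX@4 MEM@5 WB@6
I2 mul r4 <- r4,r1: IF@3 ID@4 stall=2 (RAW on I1.r4 (WB@6)) EX@7 MEM@8 WB@9
I3 add r2 <- r3,r5: IF@4 ID@7 stall=0 (-) EX@8 MEM@9 WB@10
I4 ld r3 <- r5: IF@7 ID@8 stall=0 (-) EX@9 MEM@10 WB@11

Answer: 5 6 9 10 11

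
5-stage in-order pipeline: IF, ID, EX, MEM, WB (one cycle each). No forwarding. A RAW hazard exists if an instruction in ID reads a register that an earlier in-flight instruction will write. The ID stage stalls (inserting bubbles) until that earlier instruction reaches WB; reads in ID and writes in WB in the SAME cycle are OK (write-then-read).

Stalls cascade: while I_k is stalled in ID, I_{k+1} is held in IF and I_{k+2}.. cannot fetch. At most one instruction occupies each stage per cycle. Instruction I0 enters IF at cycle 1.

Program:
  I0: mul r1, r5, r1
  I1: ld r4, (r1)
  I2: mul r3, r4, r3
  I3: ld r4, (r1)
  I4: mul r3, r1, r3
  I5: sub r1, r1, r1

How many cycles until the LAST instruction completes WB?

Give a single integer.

Answer: 15

Derivation:
I0 mul r1 <- r5,r1: IF@1 ID@2 stall=0 (-) EX@3 MEM@4 WB@5
I1 ld r4 <- r1: IF@2 ID@3 stall=2 (RAW on I0.r1 (WB@5)) EX@6 MEM@7 WB@8
I2 mul r3 <- r4,r3: IF@3 ID@6 stall=2 (RAW on I1.r4 (WB@8)) EX@9 MEM@10 WB@11
I3 ld r4 <- r1: IF@6 ID@9 stall=0 (-) EX@10 MEM@11 WB@12
I4 mul r3 <- r1,r3: IF@9 ID@10 stall=1 (RAW on I2.r3 (WB@11)) EX@12 MEM@13 WB@14
I5 sub r1 <- r1,r1: IF@10 ID@12 stall=0 (-) EX@13 MEM@14 WB@15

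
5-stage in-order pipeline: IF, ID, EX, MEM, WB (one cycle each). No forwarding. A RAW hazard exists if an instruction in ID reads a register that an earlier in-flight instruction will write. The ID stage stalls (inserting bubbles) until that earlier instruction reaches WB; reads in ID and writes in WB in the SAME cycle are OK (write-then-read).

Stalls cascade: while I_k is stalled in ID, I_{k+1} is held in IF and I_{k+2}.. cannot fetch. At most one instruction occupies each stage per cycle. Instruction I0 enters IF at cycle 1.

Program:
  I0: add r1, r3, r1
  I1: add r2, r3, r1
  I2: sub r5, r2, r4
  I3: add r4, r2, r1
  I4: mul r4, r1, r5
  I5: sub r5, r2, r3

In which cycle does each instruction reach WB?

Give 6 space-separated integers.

Answer: 5 8 11 12 14 15

Derivation:
I0 add r1 <- r3,r1: IF@1 ID@2 stall=0 (-) EX@3 MEM@4 WB@5
I1 add r2 <- r3,r1: IF@2 ID@3 stall=2 (RAW on I0.r1 (WB@5)) EX@6 MEM@7 WB@8
I2 sub r5 <- r2,r4: IF@3 ID@6 stall=2 (RAW on I1.r2 (WB@8)) EX@9 MEM@10 WB@11
I3 add r4 <- r2,r1: IF@6 ID@9 stall=0 (-) EX@10 MEM@11 WB@12
I4 mul r4 <- r1,r5: IF@9 ID@10 stall=1 (RAW on I2.r5 (WB@11)) EX@12 MEM@13 WB@14
I5 sub r5 <- r2,r3: IF@10 ID@12 stall=0 (-) EX@13 MEM@14 WB@15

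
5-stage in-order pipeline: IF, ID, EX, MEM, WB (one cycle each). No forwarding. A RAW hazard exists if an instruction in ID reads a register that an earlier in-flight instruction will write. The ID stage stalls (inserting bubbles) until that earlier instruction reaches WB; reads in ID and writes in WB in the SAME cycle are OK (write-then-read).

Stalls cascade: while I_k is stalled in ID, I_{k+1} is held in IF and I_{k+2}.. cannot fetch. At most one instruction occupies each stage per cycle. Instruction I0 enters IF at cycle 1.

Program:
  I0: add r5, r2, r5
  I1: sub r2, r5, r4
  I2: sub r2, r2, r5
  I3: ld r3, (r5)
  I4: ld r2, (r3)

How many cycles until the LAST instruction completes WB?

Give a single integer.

Answer: 15

Derivation:
I0 add r5 <- r2,r5: IF@1 ID@2 stall=0 (-) EX@3 MEM@4 WB@5
I1 sub r2 <- r5,r4: IF@2 ID@3 stall=2 (RAW on I0.r5 (WB@5)) EX@6 MEM@7 WB@8
I2 sub r2 <- r2,r5: IF@3 ID@6 stall=2 (RAW on I1.r2 (WB@8)) EX@9 MEM@10 WB@11
I3 ld r3 <- r5: IF@6 ID@9 stall=0 (-) EX@10 MEM@11 WB@12
I4 ld r2 <- r3: IF@9 ID@10 stall=2 (RAW on I3.r3 (WB@12)) EX@13 MEM@14 WB@15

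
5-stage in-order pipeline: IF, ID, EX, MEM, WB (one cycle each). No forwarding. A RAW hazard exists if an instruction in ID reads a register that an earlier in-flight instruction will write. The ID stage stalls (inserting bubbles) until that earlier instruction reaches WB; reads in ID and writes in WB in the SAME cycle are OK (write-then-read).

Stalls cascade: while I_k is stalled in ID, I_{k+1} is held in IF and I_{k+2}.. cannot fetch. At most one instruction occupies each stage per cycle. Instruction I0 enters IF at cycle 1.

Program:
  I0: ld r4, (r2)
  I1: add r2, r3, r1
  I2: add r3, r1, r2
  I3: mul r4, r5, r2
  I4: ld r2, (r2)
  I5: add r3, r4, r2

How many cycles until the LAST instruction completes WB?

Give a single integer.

Answer: 14

Derivation:
I0 ld r4 <- r2: IF@1 ID@2 stall=0 (-) EX@3 MEM@4 WB@5
I1 add r2 <- r3,r1: IF@2 ID@3 stall=0 (-) EX@4 MEM@5 WB@6
I2 add r3 <- r1,r2: IF@3 ID@4 stall=2 (RAW on I1.r2 (WB@6)) EX@7 MEM@8 WB@9
I3 mul r4 <- r5,r2: IF@4 ID@7 stall=0 (-) EX@8 MEM@9 WB@10
I4 ld r2 <- r2: IF@7 ID@8 stall=0 (-) EX@9 MEM@10 WB@11
I5 add r3 <- r4,r2: IF@8 ID@9 stall=2 (RAW on I4.r2 (WB@11)) EX@12 MEM@13 WB@14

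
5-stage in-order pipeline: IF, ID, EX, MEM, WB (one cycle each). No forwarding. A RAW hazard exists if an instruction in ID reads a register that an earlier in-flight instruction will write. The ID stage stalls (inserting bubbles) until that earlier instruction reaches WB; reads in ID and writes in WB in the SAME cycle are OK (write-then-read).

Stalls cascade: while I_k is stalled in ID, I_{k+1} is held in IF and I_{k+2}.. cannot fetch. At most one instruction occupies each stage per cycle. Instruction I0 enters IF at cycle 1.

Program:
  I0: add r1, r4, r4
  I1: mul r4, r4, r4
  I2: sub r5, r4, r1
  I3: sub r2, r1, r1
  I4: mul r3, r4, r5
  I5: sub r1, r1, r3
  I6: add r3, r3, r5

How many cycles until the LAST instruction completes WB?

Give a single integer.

Answer: 16

Derivation:
I0 add r1 <- r4,r4: IF@1 ID@2 stall=0 (-) EX@3 MEM@4 WB@5
I1 mul r4 <- r4,r4: IF@2 ID@3 stall=0 (-) EX@4 MEM@5 WB@6
I2 sub r5 <- r4,r1: IF@3 ID@4 stall=2 (RAW on I1.r4 (WB@6)) EX@7 MEM@8 WB@9
I3 sub r2 <- r1,r1: IF@4 ID@7 stall=0 (-) EX@8 MEM@9 WB@10
I4 mul r3 <- r4,r5: IF@7 ID@8 stall=1 (RAW on I2.r5 (WB@9)) EX@10 MEM@11 WB@12
I5 sub r1 <- r1,r3: IF@8 ID@10 stall=2 (RAW on I4.r3 (WB@12)) EX@13 MEM@14 WB@15
I6 add r3 <- r3,r5: IF@10 ID@13 stall=0 (-) EX@14 MEM@15 WB@16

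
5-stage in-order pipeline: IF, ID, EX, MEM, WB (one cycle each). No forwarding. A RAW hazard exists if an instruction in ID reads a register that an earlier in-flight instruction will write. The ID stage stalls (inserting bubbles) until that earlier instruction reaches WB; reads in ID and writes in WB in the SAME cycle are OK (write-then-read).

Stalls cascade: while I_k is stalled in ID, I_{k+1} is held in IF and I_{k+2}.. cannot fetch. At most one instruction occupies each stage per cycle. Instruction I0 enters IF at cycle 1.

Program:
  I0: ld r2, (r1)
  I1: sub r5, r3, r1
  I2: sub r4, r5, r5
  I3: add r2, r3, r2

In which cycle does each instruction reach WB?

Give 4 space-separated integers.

Answer: 5 6 9 10

Derivation:
I0 ld r2 <- r1: IF@1 ID@2 stall=0 (-) EX@3 MEM@4 WB@5
I1 sub r5 <- r3,r1: IF@2 ID@3 stall=0 (-) EX@4 MEM@5 WB@6
I2 sub r4 <- r5,r5: IF@3 ID@4 stall=2 (RAW on I1.r5 (WB@6)) EX@7 MEM@8 WB@9
I3 add r2 <- r3,r2: IF@4 ID@7 stall=0 (-) EX@8 MEM@9 WB@10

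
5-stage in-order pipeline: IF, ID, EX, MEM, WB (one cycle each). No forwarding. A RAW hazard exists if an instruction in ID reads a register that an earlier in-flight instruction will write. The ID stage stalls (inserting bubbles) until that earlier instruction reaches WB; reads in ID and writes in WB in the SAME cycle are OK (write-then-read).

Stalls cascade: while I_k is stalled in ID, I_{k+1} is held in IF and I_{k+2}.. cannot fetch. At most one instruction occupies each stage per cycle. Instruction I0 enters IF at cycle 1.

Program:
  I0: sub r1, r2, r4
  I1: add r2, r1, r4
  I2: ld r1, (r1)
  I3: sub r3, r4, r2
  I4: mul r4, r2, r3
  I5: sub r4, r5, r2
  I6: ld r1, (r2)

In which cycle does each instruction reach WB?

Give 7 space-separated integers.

Answer: 5 8 9 11 14 15 16

Derivation:
I0 sub r1 <- r2,r4: IF@1 ID@2 stall=0 (-) EX@3 MEM@4 WB@5
I1 add r2 <- r1,r4: IF@2 ID@3 stall=2 (RAW on I0.r1 (WB@5)) EX@6 MEM@7 WB@8
I2 ld r1 <- r1: IF@3 ID@6 stall=0 (-) EX@7 MEM@8 WB@9
I3 sub r3 <- r4,r2: IF@6 ID@7 stall=1 (RAW on I1.r2 (WB@8)) EX@9 MEM@10 WB@11
I4 mul r4 <- r2,r3: IF@7 ID@9 stall=2 (RAW on I3.r3 (WB@11)) EX@12 MEM@13 WB@14
I5 sub r4 <- r5,r2: IF@9 ID@12 stall=0 (-) EX@13 MEM@14 WB@15
I6 ld r1 <- r2: IF@12 ID@13 stall=0 (-) EX@14 MEM@15 WB@16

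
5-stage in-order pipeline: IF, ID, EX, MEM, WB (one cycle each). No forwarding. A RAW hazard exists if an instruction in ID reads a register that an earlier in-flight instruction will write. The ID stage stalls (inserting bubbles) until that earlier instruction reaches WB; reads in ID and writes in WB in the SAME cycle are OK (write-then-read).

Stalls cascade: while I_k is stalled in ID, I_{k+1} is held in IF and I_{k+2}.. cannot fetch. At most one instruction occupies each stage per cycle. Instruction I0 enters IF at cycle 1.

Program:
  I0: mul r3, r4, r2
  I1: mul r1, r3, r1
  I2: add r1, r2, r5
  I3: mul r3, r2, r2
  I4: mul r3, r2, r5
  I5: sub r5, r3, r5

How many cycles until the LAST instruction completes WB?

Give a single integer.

Answer: 14

Derivation:
I0 mul r3 <- r4,r2: IF@1 ID@2 stall=0 (-) EX@3 MEM@4 WB@5
I1 mul r1 <- r3,r1: IF@2 ID@3 stall=2 (RAW on I0.r3 (WB@5)) EX@6 MEM@7 WB@8
I2 add r1 <- r2,r5: IF@3 ID@6 stall=0 (-) EX@7 MEM@8 WB@9
I3 mul r3 <- r2,r2: IF@6 ID@7 stall=0 (-) EX@8 MEM@9 WB@10
I4 mul r3 <- r2,r5: IF@7 ID@8 stall=0 (-) EX@9 MEM@10 WB@11
I5 sub r5 <- r3,r5: IF@8 ID@9 stall=2 (RAW on I4.r3 (WB@11)) EX@12 MEM@13 WB@14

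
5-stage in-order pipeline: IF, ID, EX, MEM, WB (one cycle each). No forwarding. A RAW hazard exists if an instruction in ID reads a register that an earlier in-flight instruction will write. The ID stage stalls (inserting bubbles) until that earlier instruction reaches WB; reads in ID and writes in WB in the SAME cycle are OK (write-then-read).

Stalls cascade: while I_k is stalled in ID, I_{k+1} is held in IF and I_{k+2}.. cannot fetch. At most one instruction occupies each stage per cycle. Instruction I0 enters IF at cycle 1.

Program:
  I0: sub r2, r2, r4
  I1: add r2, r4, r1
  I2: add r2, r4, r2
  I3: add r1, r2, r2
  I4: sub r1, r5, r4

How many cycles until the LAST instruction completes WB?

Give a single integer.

Answer: 13

Derivation:
I0 sub r2 <- r2,r4: IF@1 ID@2 stall=0 (-) EX@3 MEM@4 WB@5
I1 add r2 <- r4,r1: IF@2 ID@3 stall=0 (-) EX@4 MEM@5 WB@6
I2 add r2 <- r4,r2: IF@3 ID@4 stall=2 (RAW on I1.r2 (WB@6)) EX@7 MEM@8 WB@9
I3 add r1 <- r2,r2: IF@4 ID@7 stall=2 (RAW on I2.r2 (WB@9)) EX@10 MEM@11 WB@12
I4 sub r1 <- r5,r4: IF@7 ID@10 stall=0 (-) EX@11 MEM@12 WB@13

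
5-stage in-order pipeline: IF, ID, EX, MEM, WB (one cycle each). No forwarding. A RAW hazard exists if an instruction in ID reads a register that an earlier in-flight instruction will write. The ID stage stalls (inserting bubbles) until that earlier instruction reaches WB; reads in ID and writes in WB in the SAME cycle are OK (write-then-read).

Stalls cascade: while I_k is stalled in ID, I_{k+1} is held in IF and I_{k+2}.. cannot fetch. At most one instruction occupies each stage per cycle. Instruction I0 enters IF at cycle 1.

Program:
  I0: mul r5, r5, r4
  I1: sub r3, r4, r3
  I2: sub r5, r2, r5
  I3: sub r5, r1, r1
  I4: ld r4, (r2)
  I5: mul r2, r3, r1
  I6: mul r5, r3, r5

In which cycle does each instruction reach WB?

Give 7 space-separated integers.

Answer: 5 6 8 9 10 11 12

Derivation:
I0 mul r5 <- r5,r4: IF@1 ID@2 stall=0 (-) EX@3 MEM@4 WB@5
I1 sub r3 <- r4,r3: IF@2 ID@3 stall=0 (-) EX@4 MEM@5 WB@6
I2 sub r5 <- r2,r5: IF@3 ID@4 stall=1 (RAW on I0.r5 (WB@5)) EX@6 MEM@7 WB@8
I3 sub r5 <- r1,r1: IF@4 ID@6 stall=0 (-) EX@7 MEM@8 WB@9
I4 ld r4 <- r2: IF@6 ID@7 stall=0 (-) EX@8 MEM@9 WB@10
I5 mul r2 <- r3,r1: IF@7 ID@8 stall=0 (-) EX@9 MEM@10 WB@11
I6 mul r5 <- r3,r5: IF@8 ID@9 stall=0 (-) EX@10 MEM@11 WB@12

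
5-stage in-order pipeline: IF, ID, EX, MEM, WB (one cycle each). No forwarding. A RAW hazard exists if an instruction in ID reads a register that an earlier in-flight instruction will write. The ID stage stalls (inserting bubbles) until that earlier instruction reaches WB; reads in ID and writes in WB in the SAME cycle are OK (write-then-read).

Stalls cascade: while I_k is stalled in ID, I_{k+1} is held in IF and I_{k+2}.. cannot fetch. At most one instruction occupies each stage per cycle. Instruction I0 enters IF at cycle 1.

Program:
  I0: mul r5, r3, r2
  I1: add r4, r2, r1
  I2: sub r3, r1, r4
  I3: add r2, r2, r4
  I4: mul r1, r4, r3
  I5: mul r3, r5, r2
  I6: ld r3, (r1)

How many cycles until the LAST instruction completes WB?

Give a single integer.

Answer: 15

Derivation:
I0 mul r5 <- r3,r2: IF@1 ID@2 stall=0 (-) EX@3 MEM@4 WB@5
I1 add r4 <- r2,r1: IF@2 ID@3 stall=0 (-) EX@4 MEM@5 WB@6
I2 sub r3 <- r1,r4: IF@3 ID@4 stall=2 (RAW on I1.r4 (WB@6)) EX@7 MEM@8 WB@9
I3 add r2 <- r2,r4: IF@4 ID@7 stall=0 (-) EX@8 MEM@9 WB@10
I4 mul r1 <- r4,r3: IF@7 ID@8 stall=1 (RAW on I2.r3 (WB@9)) EX@10 MEM@11 WB@12
I5 mul r3 <- r5,r2: IF@8 ID@10 stall=0 (-) EX@11 MEM@12 WB@13
I6 ld r3 <- r1: IF@10 ID@11 stall=1 (RAW on I4.r1 (WB@12)) EX@13 MEM@14 WB@15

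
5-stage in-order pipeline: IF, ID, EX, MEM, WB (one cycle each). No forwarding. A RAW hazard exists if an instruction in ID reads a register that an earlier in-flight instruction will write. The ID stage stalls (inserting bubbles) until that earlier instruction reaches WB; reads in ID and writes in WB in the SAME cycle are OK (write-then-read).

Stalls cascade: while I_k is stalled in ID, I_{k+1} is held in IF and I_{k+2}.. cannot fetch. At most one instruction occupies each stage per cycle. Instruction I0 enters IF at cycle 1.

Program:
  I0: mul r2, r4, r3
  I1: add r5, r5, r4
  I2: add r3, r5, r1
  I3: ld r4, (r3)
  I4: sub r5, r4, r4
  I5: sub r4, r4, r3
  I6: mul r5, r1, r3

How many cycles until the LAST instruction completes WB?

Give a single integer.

Answer: 17

Derivation:
I0 mul r2 <- r4,r3: IF@1 ID@2 stall=0 (-) EX@3 MEM@4 WB@5
I1 add r5 <- r5,r4: IF@2 ID@3 stall=0 (-) EX@4 MEM@5 WB@6
I2 add r3 <- r5,r1: IF@3 ID@4 stall=2 (RAW on I1.r5 (WB@6)) EX@7 MEM@8 WB@9
I3 ld r4 <- r3: IF@4 ID@7 stall=2 (RAW on I2.r3 (WB@9)) EX@10 MEM@11 WB@12
I4 sub r5 <- r4,r4: IF@7 ID@10 stall=2 (RAW on I3.r4 (WB@12)) EX@13 MEM@14 WB@15
I5 sub r4 <- r4,r3: IF@10 ID@13 stall=0 (-) EX@14 MEM@15 WB@16
I6 mul r5 <- r1,r3: IF@13 ID@14 stall=0 (-) EX@15 MEM@16 WB@17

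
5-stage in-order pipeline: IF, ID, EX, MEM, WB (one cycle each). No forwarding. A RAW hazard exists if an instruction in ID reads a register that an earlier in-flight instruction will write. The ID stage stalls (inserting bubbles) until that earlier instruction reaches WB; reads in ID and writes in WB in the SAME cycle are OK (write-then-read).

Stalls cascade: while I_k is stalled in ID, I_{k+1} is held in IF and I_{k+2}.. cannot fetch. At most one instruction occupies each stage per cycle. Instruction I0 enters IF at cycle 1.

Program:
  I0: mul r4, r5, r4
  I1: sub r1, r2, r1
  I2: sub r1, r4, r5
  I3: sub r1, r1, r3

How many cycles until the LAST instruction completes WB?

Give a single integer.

I0 mul r4 <- r5,r4: IF@1 ID@2 stall=0 (-) EX@3 MEM@4 WB@5
I1 sub r1 <- r2,r1: IF@2 ID@3 stall=0 (-) EX@4 MEM@5 WB@6
I2 sub r1 <- r4,r5: IF@3 ID@4 stall=1 (RAW on I0.r4 (WB@5)) EX@6 MEM@7 WB@8
I3 sub r1 <- r1,r3: IF@4 ID@6 stall=2 (RAW on I2.r1 (WB@8)) EX@9 MEM@10 WB@11

Answer: 11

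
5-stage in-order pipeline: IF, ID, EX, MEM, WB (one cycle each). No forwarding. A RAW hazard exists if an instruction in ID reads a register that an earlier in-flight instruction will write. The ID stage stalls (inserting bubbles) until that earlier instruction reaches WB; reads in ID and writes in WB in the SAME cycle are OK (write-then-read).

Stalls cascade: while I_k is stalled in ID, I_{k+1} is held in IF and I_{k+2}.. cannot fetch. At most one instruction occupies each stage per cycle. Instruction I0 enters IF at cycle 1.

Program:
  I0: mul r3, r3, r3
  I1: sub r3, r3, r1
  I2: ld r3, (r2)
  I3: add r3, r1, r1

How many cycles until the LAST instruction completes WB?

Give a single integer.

Answer: 10

Derivation:
I0 mul r3 <- r3,r3: IF@1 ID@2 stall=0 (-) EX@3 MEM@4 WB@5
I1 sub r3 <- r3,r1: IF@2 ID@3 stall=2 (RAW on I0.r3 (WB@5)) EX@6 MEM@7 WB@8
I2 ld r3 <- r2: IF@3 ID@6 stall=0 (-) EX@7 MEM@8 WB@9
I3 add r3 <- r1,r1: IF@6 ID@7 stall=0 (-) EX@8 MEM@9 WB@10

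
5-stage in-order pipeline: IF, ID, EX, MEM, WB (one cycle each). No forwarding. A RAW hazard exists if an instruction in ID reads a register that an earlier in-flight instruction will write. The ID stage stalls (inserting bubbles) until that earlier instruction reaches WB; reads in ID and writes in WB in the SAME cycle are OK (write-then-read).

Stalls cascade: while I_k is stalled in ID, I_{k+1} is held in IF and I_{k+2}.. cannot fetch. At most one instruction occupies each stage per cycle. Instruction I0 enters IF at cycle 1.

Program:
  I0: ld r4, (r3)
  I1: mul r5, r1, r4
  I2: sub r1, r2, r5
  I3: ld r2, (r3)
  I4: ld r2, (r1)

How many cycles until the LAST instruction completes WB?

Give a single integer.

I0 ld r4 <- r3: IF@1 ID@2 stall=0 (-) EX@3 MEM@4 WB@5
I1 mul r5 <- r1,r4: IF@2 ID@3 stall=2 (RAW on I0.r4 (WB@5)) EX@6 MEM@7 WB@8
I2 sub r1 <- r2,r5: IF@3 ID@6 stall=2 (RAW on I1.r5 (WB@8)) EX@9 MEM@10 WB@11
I3 ld r2 <- r3: IF@6 ID@9 stall=0 (-) EX@10 MEM@11 WB@12
I4 ld r2 <- r1: IF@9 ID@10 stall=1 (RAW on I2.r1 (WB@11)) EX@12 MEM@13 WB@14

Answer: 14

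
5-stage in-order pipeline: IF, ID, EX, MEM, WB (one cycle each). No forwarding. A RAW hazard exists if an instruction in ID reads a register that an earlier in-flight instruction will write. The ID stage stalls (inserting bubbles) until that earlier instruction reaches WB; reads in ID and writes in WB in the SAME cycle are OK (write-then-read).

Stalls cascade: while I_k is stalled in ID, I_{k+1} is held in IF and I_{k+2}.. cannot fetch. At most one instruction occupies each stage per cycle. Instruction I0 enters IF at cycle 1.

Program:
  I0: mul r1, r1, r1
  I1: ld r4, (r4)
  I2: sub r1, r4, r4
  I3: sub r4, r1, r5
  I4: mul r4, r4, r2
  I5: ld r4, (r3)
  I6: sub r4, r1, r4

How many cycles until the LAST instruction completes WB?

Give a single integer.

Answer: 19

Derivation:
I0 mul r1 <- r1,r1: IF@1 ID@2 stall=0 (-) EX@3 MEM@4 WB@5
I1 ld r4 <- r4: IF@2 ID@3 stall=0 (-) EX@4 MEM@5 WB@6
I2 sub r1 <- r4,r4: IF@3 ID@4 stall=2 (RAW on I1.r4 (WB@6)) EX@7 MEM@8 WB@9
I3 sub r4 <- r1,r5: IF@4 ID@7 stall=2 (RAW on I2.r1 (WB@9)) EX@10 MEM@11 WB@12
I4 mul r4 <- r4,r2: IF@7 ID@10 stall=2 (RAW on I3.r4 (WB@12)) EX@13 MEM@14 WB@15
I5 ld r4 <- r3: IF@10 ID@13 stall=0 (-) EX@14 MEM@15 WB@16
I6 sub r4 <- r1,r4: IF@13 ID@14 stall=2 (RAW on I5.r4 (WB@16)) EX@17 MEM@18 WB@19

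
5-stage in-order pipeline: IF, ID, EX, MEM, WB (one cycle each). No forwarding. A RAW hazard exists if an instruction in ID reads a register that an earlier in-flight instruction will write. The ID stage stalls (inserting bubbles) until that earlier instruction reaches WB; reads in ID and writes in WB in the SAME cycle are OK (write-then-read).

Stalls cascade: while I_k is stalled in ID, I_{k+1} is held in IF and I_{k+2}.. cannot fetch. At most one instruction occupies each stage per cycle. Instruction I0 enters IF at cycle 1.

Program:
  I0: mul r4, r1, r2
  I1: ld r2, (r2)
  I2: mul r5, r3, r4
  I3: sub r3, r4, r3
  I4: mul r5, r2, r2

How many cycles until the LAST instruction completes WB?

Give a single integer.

I0 mul r4 <- r1,r2: IF@1 ID@2 stall=0 (-) EX@3 MEM@4 WB@5
I1 ld r2 <- r2: IF@2 ID@3 stall=0 (-) EX@4 MEM@5 WB@6
I2 mul r5 <- r3,r4: IF@3 ID@4 stall=1 (RAW on I0.r4 (WB@5)) EX@6 MEM@7 WB@8
I3 sub r3 <- r4,r3: IF@4 ID@6 stall=0 (-) EX@7 MEM@8 WB@9
I4 mul r5 <- r2,r2: IF@6 ID@7 stall=0 (-) EX@8 MEM@9 WB@10

Answer: 10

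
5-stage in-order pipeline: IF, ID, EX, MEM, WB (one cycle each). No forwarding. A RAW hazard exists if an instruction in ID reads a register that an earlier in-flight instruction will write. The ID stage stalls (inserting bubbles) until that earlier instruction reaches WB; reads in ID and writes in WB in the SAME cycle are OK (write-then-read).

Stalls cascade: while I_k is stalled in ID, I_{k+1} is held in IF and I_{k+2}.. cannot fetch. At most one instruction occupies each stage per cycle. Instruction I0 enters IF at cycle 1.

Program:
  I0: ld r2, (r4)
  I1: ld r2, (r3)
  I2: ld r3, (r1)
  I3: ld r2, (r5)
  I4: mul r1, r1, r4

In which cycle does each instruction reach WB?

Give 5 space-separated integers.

Answer: 5 6 7 8 9

Derivation:
I0 ld r2 <- r4: IF@1 ID@2 stall=0 (-) EX@3 MEM@4 WB@5
I1 ld r2 <- r3: IF@2 ID@3 stall=0 (-) EX@4 MEM@5 WB@6
I2 ld r3 <- r1: IF@3 ID@4 stall=0 (-) EX@5 MEM@6 WB@7
I3 ld r2 <- r5: IF@4 ID@5 stall=0 (-) EX@6 MEM@7 WB@8
I4 mul r1 <- r1,r4: IF@5 ID@6 stall=0 (-) EX@7 MEM@8 WB@9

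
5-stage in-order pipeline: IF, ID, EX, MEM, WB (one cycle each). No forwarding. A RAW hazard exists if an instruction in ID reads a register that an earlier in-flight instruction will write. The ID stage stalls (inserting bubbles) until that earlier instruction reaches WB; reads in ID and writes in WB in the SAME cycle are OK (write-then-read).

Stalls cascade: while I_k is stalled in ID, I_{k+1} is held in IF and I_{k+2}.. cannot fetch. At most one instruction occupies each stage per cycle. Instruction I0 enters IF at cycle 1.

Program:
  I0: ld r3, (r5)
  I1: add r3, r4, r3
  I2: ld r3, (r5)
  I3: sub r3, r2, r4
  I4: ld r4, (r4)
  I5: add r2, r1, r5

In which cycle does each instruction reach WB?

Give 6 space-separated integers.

Answer: 5 8 9 10 11 12

Derivation:
I0 ld r3 <- r5: IF@1 ID@2 stall=0 (-) EX@3 MEM@4 WB@5
I1 add r3 <- r4,r3: IF@2 ID@3 stall=2 (RAW on I0.r3 (WB@5)) EX@6 MEM@7 WB@8
I2 ld r3 <- r5: IF@3 ID@6 stall=0 (-) EX@7 MEM@8 WB@9
I3 sub r3 <- r2,r4: IF@6 ID@7 stall=0 (-) EX@8 MEM@9 WB@10
I4 ld r4 <- r4: IF@7 ID@8 stall=0 (-) EX@9 MEM@10 WB@11
I5 add r2 <- r1,r5: IF@8 ID@9 stall=0 (-) EX@10 MEM@11 WB@12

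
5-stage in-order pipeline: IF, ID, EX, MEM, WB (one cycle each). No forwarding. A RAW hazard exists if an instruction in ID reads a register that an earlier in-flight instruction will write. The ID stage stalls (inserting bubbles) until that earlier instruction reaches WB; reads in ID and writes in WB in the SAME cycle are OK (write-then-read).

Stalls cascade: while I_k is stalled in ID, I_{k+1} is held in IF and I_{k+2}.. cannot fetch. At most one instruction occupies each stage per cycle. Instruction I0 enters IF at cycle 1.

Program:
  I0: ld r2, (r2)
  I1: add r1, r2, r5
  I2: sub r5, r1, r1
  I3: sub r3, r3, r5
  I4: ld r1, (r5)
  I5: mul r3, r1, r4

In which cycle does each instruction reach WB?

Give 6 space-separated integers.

I0 ld r2 <- r2: IF@1 ID@2 stall=0 (-) EX@3 MEM@4 WB@5
I1 add r1 <- r2,r5: IF@2 ID@3 stall=2 (RAW on I0.r2 (WB@5)) EX@6 MEM@7 WB@8
I2 sub r5 <- r1,r1: IF@3 ID@6 stall=2 (RAW on I1.r1 (WB@8)) EX@9 MEM@10 WB@11
I3 sub r3 <- r3,r5: IF@6 ID@9 stall=2 (RAW on I2.r5 (WB@11)) EX@12 MEM@13 WB@14
I4 ld r1 <- r5: IF@9 ID@12 stall=0 (-) EX@13 MEM@14 WB@15
I5 mul r3 <- r1,r4: IF@12 ID@13 stall=2 (RAW on I4.r1 (WB@15)) EX@16 MEM@17 WB@18

Answer: 5 8 11 14 15 18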